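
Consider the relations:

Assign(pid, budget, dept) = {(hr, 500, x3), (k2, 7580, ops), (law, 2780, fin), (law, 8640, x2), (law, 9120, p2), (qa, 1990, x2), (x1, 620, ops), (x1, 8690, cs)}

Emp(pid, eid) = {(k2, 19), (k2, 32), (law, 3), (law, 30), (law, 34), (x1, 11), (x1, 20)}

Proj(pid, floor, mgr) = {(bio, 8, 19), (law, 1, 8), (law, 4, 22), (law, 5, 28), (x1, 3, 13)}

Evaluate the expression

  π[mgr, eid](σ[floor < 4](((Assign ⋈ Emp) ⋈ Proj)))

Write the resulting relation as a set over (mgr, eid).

Natural join on pid: {(k2, 7580, ops, 19), (k2, 7580, ops, 32), (law, 2780, fin, 3), (law, 2780, fin, 30), (law, 2780, fin, 34), (law, 8640, x2, 3), (law, 8640, x2, 30), (law, 8640, x2, 34), (law, 9120, p2, 3), (law, 9120, p2, 30), (law, 9120, p2, 34), (x1, 620, ops, 11), (x1, 620, ops, 20), (x1, 8690, cs, 11), (x1, 8690, cs, 20)}
Natural join on pid: {(law, 2780, fin, 3, 1, 8), (law, 2780, fin, 3, 4, 22), (law, 2780, fin, 3, 5, 28), (law, 2780, fin, 30, 1, 8), (law, 2780, fin, 30, 4, 22), (law, 2780, fin, 30, 5, 28), (law, 2780, fin, 34, 1, 8), (law, 2780, fin, 34, 4, 22), (law, 2780, fin, 34, 5, 28), (law, 8640, x2, 3, 1, 8), (law, 8640, x2, 3, 4, 22), (law, 8640, x2, 3, 5, 28), (law, 8640, x2, 30, 1, 8), (law, 8640, x2, 30, 4, 22), (law, 8640, x2, 30, 5, 28), (law, 8640, x2, 34, 1, 8), (law, 8640, x2, 34, 4, 22), (law, 8640, x2, 34, 5, 28), (law, 9120, p2, 3, 1, 8), (law, 9120, p2, 3, 4, 22), (law, 9120, p2, 3, 5, 28), (law, 9120, p2, 30, 1, 8), (law, 9120, p2, 30, 4, 22), (law, 9120, p2, 30, 5, 28), (law, 9120, p2, 34, 1, 8), (law, 9120, p2, 34, 4, 22), (law, 9120, p2, 34, 5, 28), (x1, 620, ops, 11, 3, 13), (x1, 620, ops, 20, 3, 13), (x1, 8690, cs, 11, 3, 13), (x1, 8690, cs, 20, 3, 13)}
σ[floor < 4]: keep tuples satisfying floor < 4 → {(law, 2780, fin, 3, 1, 8), (law, 2780, fin, 30, 1, 8), (law, 2780, fin, 34, 1, 8), (law, 8640, x2, 3, 1, 8), (law, 8640, x2, 30, 1, 8), (law, 8640, x2, 34, 1, 8), (law, 9120, p2, 3, 1, 8), (law, 9120, p2, 30, 1, 8), (law, 9120, p2, 34, 1, 8), (x1, 620, ops, 11, 3, 13), (x1, 620, ops, 20, 3, 13), (x1, 8690, cs, 11, 3, 13), (x1, 8690, cs, 20, 3, 13)}
Projecting to mgr, eid (8 duplicate(s) eliminated): {(13, 11), (13, 20), (8, 3), (8, 30), (8, 34)}

{(13, 11), (13, 20), (8, 3), (8, 30), (8, 34)}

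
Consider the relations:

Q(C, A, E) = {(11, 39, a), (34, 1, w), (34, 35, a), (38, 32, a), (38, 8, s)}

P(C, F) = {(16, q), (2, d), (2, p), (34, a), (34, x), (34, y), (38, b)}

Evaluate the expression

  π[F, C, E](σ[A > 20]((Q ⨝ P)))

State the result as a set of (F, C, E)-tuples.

{(a, 34, a), (b, 38, a), (x, 34, a), (y, 34, a)}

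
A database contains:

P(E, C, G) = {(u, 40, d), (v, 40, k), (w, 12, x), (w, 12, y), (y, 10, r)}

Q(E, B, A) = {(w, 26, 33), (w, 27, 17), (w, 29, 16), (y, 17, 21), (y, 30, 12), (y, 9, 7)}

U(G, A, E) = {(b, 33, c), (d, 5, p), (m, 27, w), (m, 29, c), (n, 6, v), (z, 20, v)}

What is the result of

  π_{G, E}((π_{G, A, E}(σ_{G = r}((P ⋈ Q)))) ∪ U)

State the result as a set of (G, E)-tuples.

P ⋈ Q (natural join on E): {(w, 12, x, 26, 33), (w, 12, x, 27, 17), (w, 12, x, 29, 16), (w, 12, y, 26, 33), (w, 12, y, 27, 17), (w, 12, y, 29, 16), (y, 10, r, 17, 21), (y, 10, r, 30, 12), (y, 10, r, 9, 7)}
σ[G = r]: keep tuples satisfying G = r → {(y, 10, r, 17, 21), (y, 10, r, 30, 12), (y, 10, r, 9, 7)}
π_{G, A, E} gives {(r, 12, y), (r, 21, y), (r, 7, y)}.
Taking the union: {(b, 33, c), (d, 5, p), (m, 27, w), (m, 29, c), (n, 6, v), (r, 12, y), (r, 21, y), (r, 7, y), (z, 20, v)}
π_{G, E} gives {(b, c), (d, p), (m, c), (m, w), (n, v), (r, y), (z, v)} (2 duplicate(s) eliminated).

{(b, c), (d, p), (m, c), (m, w), (n, v), (r, y), (z, v)}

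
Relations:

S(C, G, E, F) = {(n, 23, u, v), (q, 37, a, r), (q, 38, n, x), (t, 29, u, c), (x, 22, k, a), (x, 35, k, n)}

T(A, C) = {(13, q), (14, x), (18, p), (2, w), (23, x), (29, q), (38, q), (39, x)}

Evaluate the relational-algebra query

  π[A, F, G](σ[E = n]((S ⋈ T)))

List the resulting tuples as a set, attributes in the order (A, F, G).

Natural join on C: {(q, 37, a, r, 13), (q, 37, a, r, 29), (q, 37, a, r, 38), (q, 38, n, x, 13), (q, 38, n, x, 29), (q, 38, n, x, 38), (x, 22, k, a, 14), (x, 22, k, a, 23), (x, 22, k, a, 39), (x, 35, k, n, 14), (x, 35, k, n, 23), (x, 35, k, n, 39)}
Filtering on E = n leaves {(q, 38, n, x, 13), (q, 38, n, x, 29), (q, 38, n, x, 38)}.
π_{A, F, G} gives {(13, x, 38), (29, x, 38), (38, x, 38)}.

{(13, x, 38), (29, x, 38), (38, x, 38)}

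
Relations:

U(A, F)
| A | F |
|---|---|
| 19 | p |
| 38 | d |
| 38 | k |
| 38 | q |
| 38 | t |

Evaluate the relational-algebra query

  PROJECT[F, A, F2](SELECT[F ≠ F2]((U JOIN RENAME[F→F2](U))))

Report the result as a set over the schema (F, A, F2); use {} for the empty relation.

{(d, 38, k), (d, 38, q), (d, 38, t), (k, 38, d), (k, 38, q), (k, 38, t), (q, 38, d), (q, 38, k), (q, 38, t), (t, 38, d), (t, 38, k), (t, 38, q)}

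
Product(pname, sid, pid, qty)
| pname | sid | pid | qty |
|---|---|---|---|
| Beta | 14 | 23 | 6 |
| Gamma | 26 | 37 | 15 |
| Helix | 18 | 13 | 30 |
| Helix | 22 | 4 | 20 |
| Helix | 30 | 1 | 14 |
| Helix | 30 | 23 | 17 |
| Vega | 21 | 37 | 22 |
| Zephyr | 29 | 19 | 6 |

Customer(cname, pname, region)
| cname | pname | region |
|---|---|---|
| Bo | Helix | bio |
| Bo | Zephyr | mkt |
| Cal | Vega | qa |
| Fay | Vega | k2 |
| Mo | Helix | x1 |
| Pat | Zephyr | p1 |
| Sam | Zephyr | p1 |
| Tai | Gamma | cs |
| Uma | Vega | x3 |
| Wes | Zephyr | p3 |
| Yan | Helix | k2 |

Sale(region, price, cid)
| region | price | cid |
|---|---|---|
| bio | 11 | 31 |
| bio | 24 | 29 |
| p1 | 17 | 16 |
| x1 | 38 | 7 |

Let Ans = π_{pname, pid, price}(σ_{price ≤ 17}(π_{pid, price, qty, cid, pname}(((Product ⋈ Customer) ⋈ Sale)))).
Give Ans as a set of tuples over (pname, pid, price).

Product ⋈ Customer (natural join on pname): {(Gamma, 26, 37, 15, Tai, cs), (Helix, 18, 13, 30, Bo, bio), (Helix, 18, 13, 30, Mo, x1), (Helix, 18, 13, 30, Yan, k2), (Helix, 22, 4, 20, Bo, bio), (Helix, 22, 4, 20, Mo, x1), (Helix, 22, 4, 20, Yan, k2), (Helix, 30, 1, 14, Bo, bio), (Helix, 30, 1, 14, Mo, x1), (Helix, 30, 1, 14, Yan, k2), (Helix, 30, 23, 17, Bo, bio), (Helix, 30, 23, 17, Mo, x1), (Helix, 30, 23, 17, Yan, k2), (Vega, 21, 37, 22, Cal, qa), (Vega, 21, 37, 22, Fay, k2), (Vega, 21, 37, 22, Uma, x3), (Zephyr, 29, 19, 6, Bo, mkt), (Zephyr, 29, 19, 6, Pat, p1), (Zephyr, 29, 19, 6, Sam, p1), (Zephyr, 29, 19, 6, Wes, p3)}
(Product ⋈ Customer) ⋈ Sale (natural join on region): {(Helix, 18, 13, 30, Bo, bio, 11, 31), (Helix, 18, 13, 30, Bo, bio, 24, 29), (Helix, 18, 13, 30, Mo, x1, 38, 7), (Helix, 22, 4, 20, Bo, bio, 11, 31), (Helix, 22, 4, 20, Bo, bio, 24, 29), (Helix, 22, 4, 20, Mo, x1, 38, 7), (Helix, 30, 1, 14, Bo, bio, 11, 31), (Helix, 30, 1, 14, Bo, bio, 24, 29), (Helix, 30, 1, 14, Mo, x1, 38, 7), (Helix, 30, 23, 17, Bo, bio, 11, 31), (Helix, 30, 23, 17, Bo, bio, 24, 29), (Helix, 30, 23, 17, Mo, x1, 38, 7), (Zephyr, 29, 19, 6, Pat, p1, 17, 16), (Zephyr, 29, 19, 6, Sam, p1, 17, 16)}
π[pid, price, qty, cid, pname]: project onto (pid, price, qty, cid, pname) (1 duplicate(s) eliminated) → {(1, 11, 14, 31, Helix), (1, 24, 14, 29, Helix), (1, 38, 14, 7, Helix), (13, 11, 30, 31, Helix), (13, 24, 30, 29, Helix), (13, 38, 30, 7, Helix), (19, 17, 6, 16, Zephyr), (23, 11, 17, 31, Helix), (23, 24, 17, 29, Helix), (23, 38, 17, 7, Helix), (4, 11, 20, 31, Helix), (4, 24, 20, 29, Helix), (4, 38, 20, 7, Helix)}
Filtering on price ≤ 17 leaves {(1, 11, 14, 31, Helix), (13, 11, 30, 31, Helix), (19, 17, 6, 16, Zephyr), (23, 11, 17, 31, Helix), (4, 11, 20, 31, Helix)}.
π[pname, pid, price]: project onto (pname, pid, price) → {(Helix, 1, 11), (Helix, 13, 11), (Helix, 23, 11), (Helix, 4, 11), (Zephyr, 19, 17)}

{(Helix, 1, 11), (Helix, 13, 11), (Helix, 23, 11), (Helix, 4, 11), (Zephyr, 19, 17)}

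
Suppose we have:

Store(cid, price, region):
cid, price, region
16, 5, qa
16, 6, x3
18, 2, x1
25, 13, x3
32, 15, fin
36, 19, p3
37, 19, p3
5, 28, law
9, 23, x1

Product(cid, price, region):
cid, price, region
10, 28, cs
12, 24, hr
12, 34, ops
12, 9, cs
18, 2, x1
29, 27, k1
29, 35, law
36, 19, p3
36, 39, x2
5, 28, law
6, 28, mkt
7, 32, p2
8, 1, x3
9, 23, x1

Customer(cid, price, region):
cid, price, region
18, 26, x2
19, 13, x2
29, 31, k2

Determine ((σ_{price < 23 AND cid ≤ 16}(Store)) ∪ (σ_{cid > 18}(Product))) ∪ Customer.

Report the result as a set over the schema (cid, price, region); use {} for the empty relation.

σ[price < 23 AND cid ≤ 16]: keep tuples satisfying price < 23 AND cid ≤ 16 → {(16, 5, qa), (16, 6, x3)}
σ[cid > 18]: keep tuples satisfying cid > 18 → {(29, 27, k1), (29, 35, law), (36, 19, p3), (36, 39, x2)}
Taking the union: {(16, 5, qa), (16, 6, x3), (29, 27, k1), (29, 35, law), (36, 19, p3), (36, 39, x2)}
Taking the union: {(16, 5, qa), (16, 6, x3), (18, 26, x2), (19, 13, x2), (29, 27, k1), (29, 31, k2), (29, 35, law), (36, 19, p3), (36, 39, x2)}

{(16, 5, qa), (16, 6, x3), (18, 26, x2), (19, 13, x2), (29, 27, k1), (29, 31, k2), (29, 35, law), (36, 19, p3), (36, 39, x2)}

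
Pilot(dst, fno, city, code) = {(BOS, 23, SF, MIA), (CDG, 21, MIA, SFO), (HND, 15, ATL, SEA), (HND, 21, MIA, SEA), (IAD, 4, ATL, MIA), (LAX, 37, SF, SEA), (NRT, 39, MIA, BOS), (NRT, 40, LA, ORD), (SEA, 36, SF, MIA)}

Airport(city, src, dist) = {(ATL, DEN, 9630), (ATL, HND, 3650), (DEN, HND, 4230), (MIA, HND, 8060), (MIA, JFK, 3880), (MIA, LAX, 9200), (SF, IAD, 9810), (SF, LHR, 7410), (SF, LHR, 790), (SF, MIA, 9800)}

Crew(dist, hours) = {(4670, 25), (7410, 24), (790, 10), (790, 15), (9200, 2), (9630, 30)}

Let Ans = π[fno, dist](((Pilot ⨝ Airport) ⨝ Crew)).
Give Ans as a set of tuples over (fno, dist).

{(15, 9630), (21, 9200), (23, 7410), (23, 790), (36, 7410), (36, 790), (37, 7410), (37, 790), (39, 9200), (4, 9630)}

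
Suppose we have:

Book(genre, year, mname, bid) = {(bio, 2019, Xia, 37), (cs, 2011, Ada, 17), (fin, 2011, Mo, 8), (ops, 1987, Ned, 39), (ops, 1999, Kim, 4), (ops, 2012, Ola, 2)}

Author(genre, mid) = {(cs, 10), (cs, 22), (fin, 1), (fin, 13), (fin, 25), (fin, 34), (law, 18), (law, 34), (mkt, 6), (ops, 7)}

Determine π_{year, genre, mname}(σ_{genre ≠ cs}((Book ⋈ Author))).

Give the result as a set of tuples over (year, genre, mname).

{(1987, ops, Ned), (1999, ops, Kim), (2011, fin, Mo), (2012, ops, Ola)}

Joining Book and Author on genre yields {(cs, 2011, Ada, 17, 10), (cs, 2011, Ada, 17, 22), (fin, 2011, Mo, 8, 1), (fin, 2011, Mo, 8, 13), (fin, 2011, Mo, 8, 25), (fin, 2011, Mo, 8, 34), (ops, 1987, Ned, 39, 7), (ops, 1999, Kim, 4, 7), (ops, 2012, Ola, 2, 7)}.
σ[genre ≠ cs]: keep tuples satisfying genre ≠ cs → {(fin, 2011, Mo, 8, 1), (fin, 2011, Mo, 8, 13), (fin, 2011, Mo, 8, 25), (fin, 2011, Mo, 8, 34), (ops, 1987, Ned, 39, 7), (ops, 1999, Kim, 4, 7), (ops, 2012, Ola, 2, 7)}
Keep only column(s) year, genre, mname (3 duplicate(s) eliminated): {(1987, ops, Ned), (1999, ops, Kim), (2011, fin, Mo), (2012, ops, Ola)}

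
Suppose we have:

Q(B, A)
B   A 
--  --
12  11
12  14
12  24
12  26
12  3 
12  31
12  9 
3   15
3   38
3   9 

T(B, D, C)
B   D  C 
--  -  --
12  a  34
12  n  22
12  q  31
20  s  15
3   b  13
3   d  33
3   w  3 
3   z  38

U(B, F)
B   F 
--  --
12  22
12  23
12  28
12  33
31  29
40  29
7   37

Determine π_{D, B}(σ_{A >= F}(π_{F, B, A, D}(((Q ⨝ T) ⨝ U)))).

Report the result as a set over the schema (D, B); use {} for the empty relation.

{(a, 12), (n, 12), (q, 12)}

Natural join on B: {(12, 11, a, 34), (12, 11, n, 22), (12, 11, q, 31), (12, 14, a, 34), (12, 14, n, 22), (12, 14, q, 31), (12, 24, a, 34), (12, 24, n, 22), (12, 24, q, 31), (12, 26, a, 34), (12, 26, n, 22), (12, 26, q, 31), (12, 3, a, 34), (12, 3, n, 22), (12, 3, q, 31), (12, 31, a, 34), (12, 31, n, 22), (12, 31, q, 31), (12, 9, a, 34), (12, 9, n, 22), (12, 9, q, 31), (3, 15, b, 13), (3, 15, d, 33), (3, 15, w, 3), (3, 15, z, 38), (3, 38, b, 13), (3, 38, d, 33), (3, 38, w, 3), (3, 38, z, 38), (3, 9, b, 13), (3, 9, d, 33), (3, 9, w, 3), (3, 9, z, 38)}
Natural join on B: {(12, 11, a, 34, 22), (12, 11, a, 34, 23), (12, 11, a, 34, 28), (12, 11, a, 34, 33), (12, 11, n, 22, 22), (12, 11, n, 22, 23), (12, 11, n, 22, 28), (12, 11, n, 22, 33), (12, 11, q, 31, 22), (12, 11, q, 31, 23), (12, 11, q, 31, 28), (12, 11, q, 31, 33), (12, 14, a, 34, 22), (12, 14, a, 34, 23), (12, 14, a, 34, 28), (12, 14, a, 34, 33), (12, 14, n, 22, 22), (12, 14, n, 22, 23), (12, 14, n, 22, 28), (12, 14, n, 22, 33), (12, 14, q, 31, 22), (12, 14, q, 31, 23), (12, 14, q, 31, 28), (12, 14, q, 31, 33), (12, 24, a, 34, 22), (12, 24, a, 34, 23), (12, 24, a, 34, 28), (12, 24, a, 34, 33), (12, 24, n, 22, 22), (12, 24, n, 22, 23), (12, 24, n, 22, 28), (12, 24, n, 22, 33), (12, 24, q, 31, 22), (12, 24, q, 31, 23), (12, 24, q, 31, 28), (12, 24, q, 31, 33), (12, 26, a, 34, 22), (12, 26, a, 34, 23), (12, 26, a, 34, 28), (12, 26, a, 34, 33), (12, 26, n, 22, 22), (12, 26, n, 22, 23), (12, 26, n, 22, 28), (12, 26, n, 22, 33), (12, 26, q, 31, 22), (12, 26, q, 31, 23), (12, 26, q, 31, 28), (12, 26, q, 31, 33), (12, 3, a, 34, 22), (12, 3, a, 34, 23), (12, 3, a, 34, 28), (12, 3, a, 34, 33), (12, 3, n, 22, 22), (12, 3, n, 22, 23), (12, 3, n, 22, 28), (12, 3, n, 22, 33), (12, 3, q, 31, 22), (12, 3, q, 31, 23), (12, 3, q, 31, 28), (12, 3, q, 31, 33), (12, 31, a, 34, 22), (12, 31, a, 34, 23), (12, 31, a, 34, 28), (12, 31, a, 34, 33), (12, 31, n, 22, 22), (12, 31, n, 22, 23), (12, 31, n, 22, 28), (12, 31, n, 22, 33), (12, 31, q, 31, 22), (12, 31, q, 31, 23), (12, 31, q, 31, 28), (12, 31, q, 31, 33), (12, 9, a, 34, 22), (12, 9, a, 34, 23), (12, 9, a, 34, 28), (12, 9, a, 34, 33), (12, 9, n, 22, 22), (12, 9, n, 22, 23), (12, 9, n, 22, 28), (12, 9, n, 22, 33), (12, 9, q, 31, 22), (12, 9, q, 31, 23), (12, 9, q, 31, 28), (12, 9, q, 31, 33)}
π[F, B, A, D]: project onto (F, B, A, D) → {(22, 12, 11, a), (22, 12, 11, n), (22, 12, 11, q), (22, 12, 14, a), (22, 12, 14, n), (22, 12, 14, q), (22, 12, 24, a), (22, 12, 24, n), (22, 12, 24, q), (22, 12, 26, a), (22, 12, 26, n), (22, 12, 26, q), (22, 12, 3, a), (22, 12, 3, n), (22, 12, 3, q), (22, 12, 31, a), (22, 12, 31, n), (22, 12, 31, q), (22, 12, 9, a), (22, 12, 9, n), (22, 12, 9, q), (23, 12, 11, a), (23, 12, 11, n), (23, 12, 11, q), (23, 12, 14, a), (23, 12, 14, n), (23, 12, 14, q), (23, 12, 24, a), (23, 12, 24, n), (23, 12, 24, q), (23, 12, 26, a), (23, 12, 26, n), (23, 12, 26, q), (23, 12, 3, a), (23, 12, 3, n), (23, 12, 3, q), (23, 12, 31, a), (23, 12, 31, n), (23, 12, 31, q), (23, 12, 9, a), (23, 12, 9, n), (23, 12, 9, q), (28, 12, 11, a), (28, 12, 11, n), (28, 12, 11, q), (28, 12, 14, a), (28, 12, 14, n), (28, 12, 14, q), (28, 12, 24, a), (28, 12, 24, n), (28, 12, 24, q), (28, 12, 26, a), (28, 12, 26, n), (28, 12, 26, q), (28, 12, 3, a), (28, 12, 3, n), (28, 12, 3, q), (28, 12, 31, a), (28, 12, 31, n), (28, 12, 31, q), (28, 12, 9, a), (28, 12, 9, n), (28, 12, 9, q), (33, 12, 11, a), (33, 12, 11, n), (33, 12, 11, q), (33, 12, 14, a), (33, 12, 14, n), (33, 12, 14, q), (33, 12, 24, a), (33, 12, 24, n), (33, 12, 24, q), (33, 12, 26, a), (33, 12, 26, n), (33, 12, 26, q), (33, 12, 3, a), (33, 12, 3, n), (33, 12, 3, q), (33, 12, 31, a), (33, 12, 31, n), (33, 12, 31, q), (33, 12, 9, a), (33, 12, 9, n), (33, 12, 9, q)}
Apply σ_{A >= F}; surviving tuples: {(22, 12, 24, a), (22, 12, 24, n), (22, 12, 24, q), (22, 12, 26, a), (22, 12, 26, n), (22, 12, 26, q), (22, 12, 31, a), (22, 12, 31, n), (22, 12, 31, q), (23, 12, 24, a), (23, 12, 24, n), (23, 12, 24, q), (23, 12, 26, a), (23, 12, 26, n), (23, 12, 26, q), (23, 12, 31, a), (23, 12, 31, n), (23, 12, 31, q), (28, 12, 31, a), (28, 12, 31, n), (28, 12, 31, q)}
π[D, B]: project onto (D, B) (18 duplicate(s) eliminated) → {(a, 12), (n, 12), (q, 12)}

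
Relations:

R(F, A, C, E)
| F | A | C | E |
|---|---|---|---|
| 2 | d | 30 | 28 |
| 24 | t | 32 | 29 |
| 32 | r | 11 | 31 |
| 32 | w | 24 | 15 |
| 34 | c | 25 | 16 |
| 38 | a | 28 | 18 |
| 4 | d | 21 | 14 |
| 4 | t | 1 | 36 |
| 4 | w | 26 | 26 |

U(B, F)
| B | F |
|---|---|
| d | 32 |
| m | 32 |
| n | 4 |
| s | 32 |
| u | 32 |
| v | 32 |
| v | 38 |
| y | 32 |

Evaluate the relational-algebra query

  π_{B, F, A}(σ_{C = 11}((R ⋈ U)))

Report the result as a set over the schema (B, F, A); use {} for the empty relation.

{(d, 32, r), (m, 32, r), (s, 32, r), (u, 32, r), (v, 32, r), (y, 32, r)}

Joining R and U on F yields {(32, r, 11, 31, d), (32, r, 11, 31, m), (32, r, 11, 31, s), (32, r, 11, 31, u), (32, r, 11, 31, v), (32, r, 11, 31, y), (32, w, 24, 15, d), (32, w, 24, 15, m), (32, w, 24, 15, s), (32, w, 24, 15, u), (32, w, 24, 15, v), (32, w, 24, 15, y), (38, a, 28, 18, v), (4, d, 21, 14, n), (4, t, 1, 36, n), (4, w, 26, 26, n)}.
σ[C = 11]: keep tuples satisfying C = 11 → {(32, r, 11, 31, d), (32, r, 11, 31, m), (32, r, 11, 31, s), (32, r, 11, 31, u), (32, r, 11, 31, v), (32, r, 11, 31, y)}
π[B, F, A]: project onto (B, F, A) → {(d, 32, r), (m, 32, r), (s, 32, r), (u, 32, r), (v, 32, r), (y, 32, r)}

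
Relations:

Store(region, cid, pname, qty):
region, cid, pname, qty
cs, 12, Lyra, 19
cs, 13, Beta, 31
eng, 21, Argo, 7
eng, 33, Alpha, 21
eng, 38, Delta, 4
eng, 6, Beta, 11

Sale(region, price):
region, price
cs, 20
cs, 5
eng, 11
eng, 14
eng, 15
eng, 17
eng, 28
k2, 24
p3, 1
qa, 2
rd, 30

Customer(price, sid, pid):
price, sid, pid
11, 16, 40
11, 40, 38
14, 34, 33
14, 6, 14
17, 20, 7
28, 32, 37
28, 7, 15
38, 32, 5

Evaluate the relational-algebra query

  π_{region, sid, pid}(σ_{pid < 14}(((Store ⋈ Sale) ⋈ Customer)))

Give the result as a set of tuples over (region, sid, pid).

Natural join on region: {(cs, 12, Lyra, 19, 20), (cs, 12, Lyra, 19, 5), (cs, 13, Beta, 31, 20), (cs, 13, Beta, 31, 5), (eng, 21, Argo, 7, 11), (eng, 21, Argo, 7, 14), (eng, 21, Argo, 7, 15), (eng, 21, Argo, 7, 17), (eng, 21, Argo, 7, 28), (eng, 33, Alpha, 21, 11), (eng, 33, Alpha, 21, 14), (eng, 33, Alpha, 21, 15), (eng, 33, Alpha, 21, 17), (eng, 33, Alpha, 21, 28), (eng, 38, Delta, 4, 11), (eng, 38, Delta, 4, 14), (eng, 38, Delta, 4, 15), (eng, 38, Delta, 4, 17), (eng, 38, Delta, 4, 28), (eng, 6, Beta, 11, 11), (eng, 6, Beta, 11, 14), (eng, 6, Beta, 11, 15), (eng, 6, Beta, 11, 17), (eng, 6, Beta, 11, 28)}
Natural join on price: {(eng, 21, Argo, 7, 11, 16, 40), (eng, 21, Argo, 7, 11, 40, 38), (eng, 21, Argo, 7, 14, 34, 33), (eng, 21, Argo, 7, 14, 6, 14), (eng, 21, Argo, 7, 17, 20, 7), (eng, 21, Argo, 7, 28, 32, 37), (eng, 21, Argo, 7, 28, 7, 15), (eng, 33, Alpha, 21, 11, 16, 40), (eng, 33, Alpha, 21, 11, 40, 38), (eng, 33, Alpha, 21, 14, 34, 33), (eng, 33, Alpha, 21, 14, 6, 14), (eng, 33, Alpha, 21, 17, 20, 7), (eng, 33, Alpha, 21, 28, 32, 37), (eng, 33, Alpha, 21, 28, 7, 15), (eng, 38, Delta, 4, 11, 16, 40), (eng, 38, Delta, 4, 11, 40, 38), (eng, 38, Delta, 4, 14, 34, 33), (eng, 38, Delta, 4, 14, 6, 14), (eng, 38, Delta, 4, 17, 20, 7), (eng, 38, Delta, 4, 28, 32, 37), (eng, 38, Delta, 4, 28, 7, 15), (eng, 6, Beta, 11, 11, 16, 40), (eng, 6, Beta, 11, 11, 40, 38), (eng, 6, Beta, 11, 14, 34, 33), (eng, 6, Beta, 11, 14, 6, 14), (eng, 6, Beta, 11, 17, 20, 7), (eng, 6, Beta, 11, 28, 32, 37), (eng, 6, Beta, 11, 28, 7, 15)}
σ[pid < 14]: keep tuples satisfying pid < 14 → {(eng, 21, Argo, 7, 17, 20, 7), (eng, 33, Alpha, 21, 17, 20, 7), (eng, 38, Delta, 4, 17, 20, 7), (eng, 6, Beta, 11, 17, 20, 7)}
Keep only column(s) region, sid, pid (3 duplicate(s) eliminated): {(eng, 20, 7)}

{(eng, 20, 7)}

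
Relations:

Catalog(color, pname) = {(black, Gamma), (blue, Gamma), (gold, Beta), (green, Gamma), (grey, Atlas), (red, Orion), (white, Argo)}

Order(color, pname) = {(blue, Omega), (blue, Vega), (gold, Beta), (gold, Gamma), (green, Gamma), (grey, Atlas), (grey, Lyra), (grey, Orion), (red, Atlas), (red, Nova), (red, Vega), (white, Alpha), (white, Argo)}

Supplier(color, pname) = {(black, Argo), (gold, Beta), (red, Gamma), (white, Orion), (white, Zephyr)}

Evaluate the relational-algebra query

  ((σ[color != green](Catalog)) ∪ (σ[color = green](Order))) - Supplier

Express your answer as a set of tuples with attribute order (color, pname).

{(black, Gamma), (blue, Gamma), (green, Gamma), (grey, Atlas), (red, Orion), (white, Argo)}

Apply σ_{color != green}; surviving tuples: {(black, Gamma), (blue, Gamma), (gold, Beta), (grey, Atlas), (red, Orion), (white, Argo)}
Apply σ_{color = green}; surviving tuples: {(green, Gamma)}
Set union of the two operands is {(black, Gamma), (blue, Gamma), (gold, Beta), (green, Gamma), (grey, Atlas), (red, Orion), (white, Argo)}.
Set difference of the two operands is {(black, Gamma), (blue, Gamma), (green, Gamma), (grey, Atlas), (red, Orion), (white, Argo)}.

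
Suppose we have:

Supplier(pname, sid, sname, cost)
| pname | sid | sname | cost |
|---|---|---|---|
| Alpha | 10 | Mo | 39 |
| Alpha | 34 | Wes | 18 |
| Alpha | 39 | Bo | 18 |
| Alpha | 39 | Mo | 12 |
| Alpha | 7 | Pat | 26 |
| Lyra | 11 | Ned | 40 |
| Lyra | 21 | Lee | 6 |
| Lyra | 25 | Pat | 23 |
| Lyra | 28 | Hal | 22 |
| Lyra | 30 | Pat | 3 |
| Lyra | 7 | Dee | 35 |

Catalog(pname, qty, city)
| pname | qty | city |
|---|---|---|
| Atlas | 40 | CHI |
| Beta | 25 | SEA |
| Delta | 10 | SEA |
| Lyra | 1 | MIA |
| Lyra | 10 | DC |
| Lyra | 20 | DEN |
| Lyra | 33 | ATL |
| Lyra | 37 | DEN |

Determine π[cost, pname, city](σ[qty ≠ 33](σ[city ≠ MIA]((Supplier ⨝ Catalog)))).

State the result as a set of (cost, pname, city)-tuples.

Natural join on pname: {(Lyra, 11, Ned, 40, 1, MIA), (Lyra, 11, Ned, 40, 10, DC), (Lyra, 11, Ned, 40, 20, DEN), (Lyra, 11, Ned, 40, 33, ATL), (Lyra, 11, Ned, 40, 37, DEN), (Lyra, 21, Lee, 6, 1, MIA), (Lyra, 21, Lee, 6, 10, DC), (Lyra, 21, Lee, 6, 20, DEN), (Lyra, 21, Lee, 6, 33, ATL), (Lyra, 21, Lee, 6, 37, DEN), (Lyra, 25, Pat, 23, 1, MIA), (Lyra, 25, Pat, 23, 10, DC), (Lyra, 25, Pat, 23, 20, DEN), (Lyra, 25, Pat, 23, 33, ATL), (Lyra, 25, Pat, 23, 37, DEN), (Lyra, 28, Hal, 22, 1, MIA), (Lyra, 28, Hal, 22, 10, DC), (Lyra, 28, Hal, 22, 20, DEN), (Lyra, 28, Hal, 22, 33, ATL), (Lyra, 28, Hal, 22, 37, DEN), (Lyra, 30, Pat, 3, 1, MIA), (Lyra, 30, Pat, 3, 10, DC), (Lyra, 30, Pat, 3, 20, DEN), (Lyra, 30, Pat, 3, 33, ATL), (Lyra, 30, Pat, 3, 37, DEN), (Lyra, 7, Dee, 35, 1, MIA), (Lyra, 7, Dee, 35, 10, DC), (Lyra, 7, Dee, 35, 20, DEN), (Lyra, 7, Dee, 35, 33, ATL), (Lyra, 7, Dee, 35, 37, DEN)}
Apply σ_{city ≠ MIA}; surviving tuples: {(Lyra, 11, Ned, 40, 10, DC), (Lyra, 11, Ned, 40, 20, DEN), (Lyra, 11, Ned, 40, 33, ATL), (Lyra, 11, Ned, 40, 37, DEN), (Lyra, 21, Lee, 6, 10, DC), (Lyra, 21, Lee, 6, 20, DEN), (Lyra, 21, Lee, 6, 33, ATL), (Lyra, 21, Lee, 6, 37, DEN), (Lyra, 25, Pat, 23, 10, DC), (Lyra, 25, Pat, 23, 20, DEN), (Lyra, 25, Pat, 23, 33, ATL), (Lyra, 25, Pat, 23, 37, DEN), (Lyra, 28, Hal, 22, 10, DC), (Lyra, 28, Hal, 22, 20, DEN), (Lyra, 28, Hal, 22, 33, ATL), (Lyra, 28, Hal, 22, 37, DEN), (Lyra, 30, Pat, 3, 10, DC), (Lyra, 30, Pat, 3, 20, DEN), (Lyra, 30, Pat, 3, 33, ATL), (Lyra, 30, Pat, 3, 37, DEN), (Lyra, 7, Dee, 35, 10, DC), (Lyra, 7, Dee, 35, 20, DEN), (Lyra, 7, Dee, 35, 33, ATL), (Lyra, 7, Dee, 35, 37, DEN)}
Apply σ_{qty ≠ 33}; surviving tuples: {(Lyra, 11, Ned, 40, 10, DC), (Lyra, 11, Ned, 40, 20, DEN), (Lyra, 11, Ned, 40, 37, DEN), (Lyra, 21, Lee, 6, 10, DC), (Lyra, 21, Lee, 6, 20, DEN), (Lyra, 21, Lee, 6, 37, DEN), (Lyra, 25, Pat, 23, 10, DC), (Lyra, 25, Pat, 23, 20, DEN), (Lyra, 25, Pat, 23, 37, DEN), (Lyra, 28, Hal, 22, 10, DC), (Lyra, 28, Hal, 22, 20, DEN), (Lyra, 28, Hal, 22, 37, DEN), (Lyra, 30, Pat, 3, 10, DC), (Lyra, 30, Pat, 3, 20, DEN), (Lyra, 30, Pat, 3, 37, DEN), (Lyra, 7, Dee, 35, 10, DC), (Lyra, 7, Dee, 35, 20, DEN), (Lyra, 7, Dee, 35, 37, DEN)}
π_{cost, pname, city} gives {(22, Lyra, DC), (22, Lyra, DEN), (23, Lyra, DC), (23, Lyra, DEN), (3, Lyra, DC), (3, Lyra, DEN), (35, Lyra, DC), (35, Lyra, DEN), (40, Lyra, DC), (40, Lyra, DEN), (6, Lyra, DC), (6, Lyra, DEN)} (6 duplicate(s) eliminated).

{(22, Lyra, DC), (22, Lyra, DEN), (23, Lyra, DC), (23, Lyra, DEN), (3, Lyra, DC), (3, Lyra, DEN), (35, Lyra, DC), (35, Lyra, DEN), (40, Lyra, DC), (40, Lyra, DEN), (6, Lyra, DC), (6, Lyra, DEN)}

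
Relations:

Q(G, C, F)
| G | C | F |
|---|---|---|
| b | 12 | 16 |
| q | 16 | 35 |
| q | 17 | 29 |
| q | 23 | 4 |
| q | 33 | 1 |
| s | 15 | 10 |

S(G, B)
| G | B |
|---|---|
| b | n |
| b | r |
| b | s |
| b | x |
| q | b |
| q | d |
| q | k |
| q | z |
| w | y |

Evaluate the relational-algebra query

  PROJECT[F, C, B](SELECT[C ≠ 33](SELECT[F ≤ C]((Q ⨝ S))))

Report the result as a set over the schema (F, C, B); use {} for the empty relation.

{(4, 23, b), (4, 23, d), (4, 23, k), (4, 23, z)}

Q ⋈ S (natural join on G): {(b, 12, 16, n), (b, 12, 16, r), (b, 12, 16, s), (b, 12, 16, x), (q, 16, 35, b), (q, 16, 35, d), (q, 16, 35, k), (q, 16, 35, z), (q, 17, 29, b), (q, 17, 29, d), (q, 17, 29, k), (q, 17, 29, z), (q, 23, 4, b), (q, 23, 4, d), (q, 23, 4, k), (q, 23, 4, z), (q, 33, 1, b), (q, 33, 1, d), (q, 33, 1, k), (q, 33, 1, z)}
Selection F ≤ C: {(q, 23, 4, b), (q, 23, 4, d), (q, 23, 4, k), (q, 23, 4, z), (q, 33, 1, b), (q, 33, 1, d), (q, 33, 1, k), (q, 33, 1, z)}
Selection C ≠ 33: {(q, 23, 4, b), (q, 23, 4, d), (q, 23, 4, k), (q, 23, 4, z)}
π_{F, C, B} gives {(4, 23, b), (4, 23, d), (4, 23, k), (4, 23, z)}.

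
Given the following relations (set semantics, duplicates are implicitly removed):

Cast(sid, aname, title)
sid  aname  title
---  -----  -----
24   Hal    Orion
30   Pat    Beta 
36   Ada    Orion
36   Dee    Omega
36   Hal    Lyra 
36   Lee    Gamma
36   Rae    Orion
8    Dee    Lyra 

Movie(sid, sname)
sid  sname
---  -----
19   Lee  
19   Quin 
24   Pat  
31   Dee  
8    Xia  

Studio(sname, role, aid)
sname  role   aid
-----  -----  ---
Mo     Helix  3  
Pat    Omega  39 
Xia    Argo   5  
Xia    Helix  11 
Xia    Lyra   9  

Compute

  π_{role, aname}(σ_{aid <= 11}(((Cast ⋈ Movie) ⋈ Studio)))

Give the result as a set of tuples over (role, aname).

{(Argo, Dee), (Helix, Dee), (Lyra, Dee)}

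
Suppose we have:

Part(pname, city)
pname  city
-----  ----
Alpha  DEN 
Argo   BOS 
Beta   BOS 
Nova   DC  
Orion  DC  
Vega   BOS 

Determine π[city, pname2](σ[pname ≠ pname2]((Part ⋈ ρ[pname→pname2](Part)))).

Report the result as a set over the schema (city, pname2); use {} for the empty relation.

ρ[pname→pname2]: schema becomes (pname2, city); tuples unchanged.
Part ⋈ ρ[pname→pname2](Part) (natural join on city): {(Alpha, DEN, Alpha), (Argo, BOS, Argo), (Argo, BOS, Beta), (Argo, BOS, Vega), (Beta, BOS, Argo), (Beta, BOS, Beta), (Beta, BOS, Vega), (Nova, DC, Nova), (Nova, DC, Orion), (Orion, DC, Nova), (Orion, DC, Orion), (Vega, BOS, Argo), (Vega, BOS, Beta), (Vega, BOS, Vega)}
σ[pname ≠ pname2]: keep tuples satisfying pname ≠ pname2 → {(Argo, BOS, Beta), (Argo, BOS, Vega), (Beta, BOS, Argo), (Beta, BOS, Vega), (Nova, DC, Orion), (Orion, DC, Nova), (Vega, BOS, Argo), (Vega, BOS, Beta)}
Projecting to city, pname2 (3 duplicate(s) eliminated): {(BOS, Argo), (BOS, Beta), (BOS, Vega), (DC, Nova), (DC, Orion)}

{(BOS, Argo), (BOS, Beta), (BOS, Vega), (DC, Nova), (DC, Orion)}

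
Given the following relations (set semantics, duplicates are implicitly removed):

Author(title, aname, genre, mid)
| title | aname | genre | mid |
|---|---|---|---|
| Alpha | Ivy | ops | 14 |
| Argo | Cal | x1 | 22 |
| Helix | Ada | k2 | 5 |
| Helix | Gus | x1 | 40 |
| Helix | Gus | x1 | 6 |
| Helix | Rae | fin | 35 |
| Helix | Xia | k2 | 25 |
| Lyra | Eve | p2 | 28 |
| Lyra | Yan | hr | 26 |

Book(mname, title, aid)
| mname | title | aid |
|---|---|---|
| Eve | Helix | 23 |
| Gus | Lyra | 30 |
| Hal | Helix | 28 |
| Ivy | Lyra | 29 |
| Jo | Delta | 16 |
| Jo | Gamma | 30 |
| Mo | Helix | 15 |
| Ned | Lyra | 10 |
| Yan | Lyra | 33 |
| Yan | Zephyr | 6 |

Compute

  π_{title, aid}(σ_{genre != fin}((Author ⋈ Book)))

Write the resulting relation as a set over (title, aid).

Author ⋈ Book (natural join on title): {(Helix, Ada, k2, 5, Eve, 23), (Helix, Ada, k2, 5, Hal, 28), (Helix, Ada, k2, 5, Mo, 15), (Helix, Gus, x1, 40, Eve, 23), (Helix, Gus, x1, 40, Hal, 28), (Helix, Gus, x1, 40, Mo, 15), (Helix, Gus, x1, 6, Eve, 23), (Helix, Gus, x1, 6, Hal, 28), (Helix, Gus, x1, 6, Mo, 15), (Helix, Rae, fin, 35, Eve, 23), (Helix, Rae, fin, 35, Hal, 28), (Helix, Rae, fin, 35, Mo, 15), (Helix, Xia, k2, 25, Eve, 23), (Helix, Xia, k2, 25, Hal, 28), (Helix, Xia, k2, 25, Mo, 15), (Lyra, Eve, p2, 28, Gus, 30), (Lyra, Eve, p2, 28, Ivy, 29), (Lyra, Eve, p2, 28, Ned, 10), (Lyra, Eve, p2, 28, Yan, 33), (Lyra, Yan, hr, 26, Gus, 30), (Lyra, Yan, hr, 26, Ivy, 29), (Lyra, Yan, hr, 26, Ned, 10), (Lyra, Yan, hr, 26, Yan, 33)}
σ[genre != fin]: keep tuples satisfying genre != fin → {(Helix, Ada, k2, 5, Eve, 23), (Helix, Ada, k2, 5, Hal, 28), (Helix, Ada, k2, 5, Mo, 15), (Helix, Gus, x1, 40, Eve, 23), (Helix, Gus, x1, 40, Hal, 28), (Helix, Gus, x1, 40, Mo, 15), (Helix, Gus, x1, 6, Eve, 23), (Helix, Gus, x1, 6, Hal, 28), (Helix, Gus, x1, 6, Mo, 15), (Helix, Xia, k2, 25, Eve, 23), (Helix, Xia, k2, 25, Hal, 28), (Helix, Xia, k2, 25, Mo, 15), (Lyra, Eve, p2, 28, Gus, 30), (Lyra, Eve, p2, 28, Ivy, 29), (Lyra, Eve, p2, 28, Ned, 10), (Lyra, Eve, p2, 28, Yan, 33), (Lyra, Yan, hr, 26, Gus, 30), (Lyra, Yan, hr, 26, Ivy, 29), (Lyra, Yan, hr, 26, Ned, 10), (Lyra, Yan, hr, 26, Yan, 33)}
Keep only column(s) title, aid (13 duplicate(s) eliminated): {(Helix, 15), (Helix, 23), (Helix, 28), (Lyra, 10), (Lyra, 29), (Lyra, 30), (Lyra, 33)}

{(Helix, 15), (Helix, 23), (Helix, 28), (Lyra, 10), (Lyra, 29), (Lyra, 30), (Lyra, 33)}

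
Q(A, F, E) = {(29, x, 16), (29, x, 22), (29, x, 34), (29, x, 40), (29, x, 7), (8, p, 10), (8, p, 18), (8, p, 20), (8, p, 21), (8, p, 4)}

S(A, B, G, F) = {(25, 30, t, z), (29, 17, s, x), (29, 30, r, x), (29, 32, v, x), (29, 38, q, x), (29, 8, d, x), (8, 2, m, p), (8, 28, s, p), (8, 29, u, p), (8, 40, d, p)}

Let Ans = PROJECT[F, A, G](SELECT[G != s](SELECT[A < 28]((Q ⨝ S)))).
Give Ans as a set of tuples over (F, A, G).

{(p, 8, d), (p, 8, m), (p, 8, u)}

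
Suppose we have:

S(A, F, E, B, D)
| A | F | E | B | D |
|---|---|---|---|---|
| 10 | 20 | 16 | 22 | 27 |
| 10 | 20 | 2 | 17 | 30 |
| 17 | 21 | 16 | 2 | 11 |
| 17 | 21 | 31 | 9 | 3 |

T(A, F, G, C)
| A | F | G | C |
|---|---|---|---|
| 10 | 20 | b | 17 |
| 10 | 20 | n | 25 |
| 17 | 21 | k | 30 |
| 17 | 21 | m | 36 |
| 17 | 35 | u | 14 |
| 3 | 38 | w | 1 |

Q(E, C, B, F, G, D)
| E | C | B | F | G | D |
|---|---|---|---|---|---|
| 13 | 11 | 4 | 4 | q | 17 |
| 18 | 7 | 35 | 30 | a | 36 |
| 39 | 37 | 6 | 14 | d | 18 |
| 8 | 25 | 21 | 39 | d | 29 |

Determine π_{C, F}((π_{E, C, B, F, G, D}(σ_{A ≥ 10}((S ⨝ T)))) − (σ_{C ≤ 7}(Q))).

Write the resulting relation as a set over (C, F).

Natural join on A, F: {(10, 20, 16, 22, 27, b, 17), (10, 20, 16, 22, 27, n, 25), (10, 20, 2, 17, 30, b, 17), (10, 20, 2, 17, 30, n, 25), (17, 21, 16, 2, 11, k, 30), (17, 21, 16, 2, 11, m, 36), (17, 21, 31, 9, 3, k, 30), (17, 21, 31, 9, 3, m, 36)}
σ[A ≥ 10]: keep tuples satisfying A ≥ 10 → {(10, 20, 16, 22, 27, b, 17), (10, 20, 16, 22, 27, n, 25), (10, 20, 2, 17, 30, b, 17), (10, 20, 2, 17, 30, n, 25), (17, 21, 16, 2, 11, k, 30), (17, 21, 16, 2, 11, m, 36), (17, 21, 31, 9, 3, k, 30), (17, 21, 31, 9, 3, m, 36)}
π_{E, C, B, F, G, D} gives {(16, 17, 22, 20, b, 27), (16, 25, 22, 20, n, 27), (16, 30, 2, 21, k, 11), (16, 36, 2, 21, m, 11), (2, 17, 17, 20, b, 30), (2, 25, 17, 20, n, 30), (31, 30, 9, 21, k, 3), (31, 36, 9, 21, m, 3)}.
σ[C ≤ 7]: keep tuples satisfying C ≤ 7 → {(18, 7, 35, 30, a, 36)}
Difference: {(16, 17, 22, 20, b, 27), (16, 25, 22, 20, n, 27), (16, 30, 2, 21, k, 11), (16, 36, 2, 21, m, 11), (2, 17, 17, 20, b, 30), (2, 25, 17, 20, n, 30), (31, 30, 9, 21, k, 3), (31, 36, 9, 21, m, 3)} with {(18, 7, 35, 30, a, 36)} → {(16, 17, 22, 20, b, 27), (16, 25, 22, 20, n, 27), (16, 30, 2, 21, k, 11), (16, 36, 2, 21, m, 11), (2, 17, 17, 20, b, 30), (2, 25, 17, 20, n, 30), (31, 30, 9, 21, k, 3), (31, 36, 9, 21, m, 3)}
π_{C, F} gives {(17, 20), (25, 20), (30, 21), (36, 21)} (4 duplicate(s) eliminated).

{(17, 20), (25, 20), (30, 21), (36, 21)}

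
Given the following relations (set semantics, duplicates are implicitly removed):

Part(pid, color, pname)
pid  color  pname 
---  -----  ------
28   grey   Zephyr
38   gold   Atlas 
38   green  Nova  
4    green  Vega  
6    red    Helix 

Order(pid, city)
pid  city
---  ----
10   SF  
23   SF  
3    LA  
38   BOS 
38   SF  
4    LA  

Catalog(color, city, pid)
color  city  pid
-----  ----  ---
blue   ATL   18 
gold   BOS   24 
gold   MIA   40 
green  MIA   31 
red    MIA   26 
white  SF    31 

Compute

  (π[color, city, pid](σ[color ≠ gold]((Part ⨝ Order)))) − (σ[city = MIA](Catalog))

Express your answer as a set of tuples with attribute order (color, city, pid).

{(green, BOS, 38), (green, LA, 4), (green, SF, 38)}

Natural join on pid: {(38, gold, Atlas, BOS), (38, gold, Atlas, SF), (38, green, Nova, BOS), (38, green, Nova, SF), (4, green, Vega, LA)}
Filtering on color ≠ gold leaves {(38, green, Nova, BOS), (38, green, Nova, SF), (4, green, Vega, LA)}.
π_{color, city, pid} gives {(green, BOS, 38), (green, LA, 4), (green, SF, 38)}.
Filtering on city = MIA leaves {(gold, MIA, 40), (green, MIA, 31), (red, MIA, 26)}.
Taking the difference: {(green, BOS, 38), (green, LA, 4), (green, SF, 38)}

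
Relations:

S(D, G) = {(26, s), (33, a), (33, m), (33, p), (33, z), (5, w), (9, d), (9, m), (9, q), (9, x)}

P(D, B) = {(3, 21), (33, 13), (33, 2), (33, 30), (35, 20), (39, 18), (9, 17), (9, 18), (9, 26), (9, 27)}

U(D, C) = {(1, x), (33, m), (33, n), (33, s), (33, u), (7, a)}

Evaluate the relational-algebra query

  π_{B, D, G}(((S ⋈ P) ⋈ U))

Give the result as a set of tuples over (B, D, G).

S ⋈ P (natural join on D): {(33, a, 13), (33, a, 2), (33, a, 30), (33, m, 13), (33, m, 2), (33, m, 30), (33, p, 13), (33, p, 2), (33, p, 30), (33, z, 13), (33, z, 2), (33, z, 30), (9, d, 17), (9, d, 18), (9, d, 26), (9, d, 27), (9, m, 17), (9, m, 18), (9, m, 26), (9, m, 27), (9, q, 17), (9, q, 18), (9, q, 26), (9, q, 27), (9, x, 17), (9, x, 18), (9, x, 26), (9, x, 27)}
(S ⋈ P) ⋈ U (natural join on D): {(33, a, 13, m), (33, a, 13, n), (33, a, 13, s), (33, a, 13, u), (33, a, 2, m), (33, a, 2, n), (33, a, 2, s), (33, a, 2, u), (33, a, 30, m), (33, a, 30, n), (33, a, 30, s), (33, a, 30, u), (33, m, 13, m), (33, m, 13, n), (33, m, 13, s), (33, m, 13, u), (33, m, 2, m), (33, m, 2, n), (33, m, 2, s), (33, m, 2, u), (33, m, 30, m), (33, m, 30, n), (33, m, 30, s), (33, m, 30, u), (33, p, 13, m), (33, p, 13, n), (33, p, 13, s), (33, p, 13, u), (33, p, 2, m), (33, p, 2, n), (33, p, 2, s), (33, p, 2, u), (33, p, 30, m), (33, p, 30, n), (33, p, 30, s), (33, p, 30, u), (33, z, 13, m), (33, z, 13, n), (33, z, 13, s), (33, z, 13, u), (33, z, 2, m), (33, z, 2, n), (33, z, 2, s), (33, z, 2, u), (33, z, 30, m), (33, z, 30, n), (33, z, 30, s), (33, z, 30, u)}
Projecting to B, D, G (36 duplicate(s) eliminated): {(13, 33, a), (13, 33, m), (13, 33, p), (13, 33, z), (2, 33, a), (2, 33, m), (2, 33, p), (2, 33, z), (30, 33, a), (30, 33, m), (30, 33, p), (30, 33, z)}

{(13, 33, a), (13, 33, m), (13, 33, p), (13, 33, z), (2, 33, a), (2, 33, m), (2, 33, p), (2, 33, z), (30, 33, a), (30, 33, m), (30, 33, p), (30, 33, z)}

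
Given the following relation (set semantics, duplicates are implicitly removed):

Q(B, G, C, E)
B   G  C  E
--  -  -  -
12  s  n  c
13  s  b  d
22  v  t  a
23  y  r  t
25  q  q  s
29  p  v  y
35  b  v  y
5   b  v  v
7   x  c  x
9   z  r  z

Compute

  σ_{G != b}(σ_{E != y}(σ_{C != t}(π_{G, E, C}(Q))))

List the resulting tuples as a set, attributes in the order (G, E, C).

π_{G, E, C} gives {(b, v, v), (b, y, v), (p, y, v), (q, s, q), (s, c, n), (s, d, b), (v, a, t), (x, x, c), (y, t, r), (z, z, r)}.
σ[C != t]: keep tuples satisfying C != t → {(b, v, v), (b, y, v), (p, y, v), (q, s, q), (s, c, n), (s, d, b), (x, x, c), (y, t, r), (z, z, r)}
σ[E != y]: keep tuples satisfying E != y → {(b, v, v), (q, s, q), (s, c, n), (s, d, b), (x, x, c), (y, t, r), (z, z, r)}
σ[G != b]: keep tuples satisfying G != b → {(q, s, q), (s, c, n), (s, d, b), (x, x, c), (y, t, r), (z, z, r)}

{(q, s, q), (s, c, n), (s, d, b), (x, x, c), (y, t, r), (z, z, r)}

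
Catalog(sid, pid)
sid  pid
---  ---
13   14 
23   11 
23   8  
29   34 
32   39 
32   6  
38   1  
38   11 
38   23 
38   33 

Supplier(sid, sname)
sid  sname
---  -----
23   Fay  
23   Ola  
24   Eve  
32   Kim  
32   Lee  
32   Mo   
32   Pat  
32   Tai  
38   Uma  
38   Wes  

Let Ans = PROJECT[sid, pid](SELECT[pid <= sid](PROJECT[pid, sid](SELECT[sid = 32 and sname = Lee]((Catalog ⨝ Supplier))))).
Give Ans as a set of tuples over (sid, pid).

{(32, 6)}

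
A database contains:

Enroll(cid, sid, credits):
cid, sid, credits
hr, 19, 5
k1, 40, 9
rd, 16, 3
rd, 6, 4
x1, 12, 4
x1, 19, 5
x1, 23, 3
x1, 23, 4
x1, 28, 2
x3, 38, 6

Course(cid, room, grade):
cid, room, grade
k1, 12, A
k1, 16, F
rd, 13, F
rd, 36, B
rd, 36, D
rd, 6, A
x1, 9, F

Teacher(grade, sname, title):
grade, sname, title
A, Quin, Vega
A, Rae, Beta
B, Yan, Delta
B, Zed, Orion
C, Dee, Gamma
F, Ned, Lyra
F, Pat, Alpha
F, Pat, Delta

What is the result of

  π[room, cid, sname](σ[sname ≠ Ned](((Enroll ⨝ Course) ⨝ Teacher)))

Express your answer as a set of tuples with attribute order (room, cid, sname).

{(12, k1, Quin), (12, k1, Rae), (13, rd, Pat), (16, k1, Pat), (36, rd, Yan), (36, rd, Zed), (6, rd, Quin), (6, rd, Rae), (9, x1, Pat)}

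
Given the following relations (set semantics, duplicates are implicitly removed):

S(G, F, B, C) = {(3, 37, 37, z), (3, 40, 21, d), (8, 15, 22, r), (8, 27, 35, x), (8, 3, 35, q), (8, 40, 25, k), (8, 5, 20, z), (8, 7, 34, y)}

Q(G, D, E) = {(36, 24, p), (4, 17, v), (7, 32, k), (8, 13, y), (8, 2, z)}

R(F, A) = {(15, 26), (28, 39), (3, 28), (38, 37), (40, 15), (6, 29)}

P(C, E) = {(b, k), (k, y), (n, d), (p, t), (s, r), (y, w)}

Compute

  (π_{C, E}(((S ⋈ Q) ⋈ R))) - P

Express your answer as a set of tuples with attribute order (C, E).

{(k, z), (q, y), (q, z), (r, y), (r, z)}

Joining S and Q on G yields {(8, 15, 22, r, 13, y), (8, 15, 22, r, 2, z), (8, 27, 35, x, 13, y), (8, 27, 35, x, 2, z), (8, 3, 35, q, 13, y), (8, 3, 35, q, 2, z), (8, 40, 25, k, 13, y), (8, 40, 25, k, 2, z), (8, 5, 20, z, 13, y), (8, 5, 20, z, 2, z), (8, 7, 34, y, 13, y), (8, 7, 34, y, 2, z)}.
Joining (S ⋈ Q) and R on F yields {(8, 15, 22, r, 13, y, 26), (8, 15, 22, r, 2, z, 26), (8, 3, 35, q, 13, y, 28), (8, 3, 35, q, 2, z, 28), (8, 40, 25, k, 13, y, 15), (8, 40, 25, k, 2, z, 15)}.
Keep only column(s) C, E: {(k, y), (k, z), (q, y), (q, z), (r, y), (r, z)}
Set difference of the two operands is {(k, z), (q, y), (q, z), (r, y), (r, z)}.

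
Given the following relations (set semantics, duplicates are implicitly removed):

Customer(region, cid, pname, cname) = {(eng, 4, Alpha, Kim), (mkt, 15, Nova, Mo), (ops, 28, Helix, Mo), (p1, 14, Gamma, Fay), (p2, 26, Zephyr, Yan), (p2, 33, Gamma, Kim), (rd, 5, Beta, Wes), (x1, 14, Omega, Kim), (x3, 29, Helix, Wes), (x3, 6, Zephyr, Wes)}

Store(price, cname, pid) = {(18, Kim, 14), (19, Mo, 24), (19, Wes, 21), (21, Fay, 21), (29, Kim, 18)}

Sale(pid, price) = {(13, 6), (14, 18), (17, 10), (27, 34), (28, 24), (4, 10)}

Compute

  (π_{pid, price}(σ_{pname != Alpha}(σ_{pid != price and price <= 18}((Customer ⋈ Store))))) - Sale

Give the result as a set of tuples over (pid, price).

Customer ⋈ Store (natural join on cname): {(eng, 4, Alpha, Kim, 18, 14), (eng, 4, Alpha, Kim, 29, 18), (mkt, 15, Nova, Mo, 19, 24), (ops, 28, Helix, Mo, 19, 24), (p1, 14, Gamma, Fay, 21, 21), (p2, 33, Gamma, Kim, 18, 14), (p2, 33, Gamma, Kim, 29, 18), (rd, 5, Beta, Wes, 19, 21), (x1, 14, Omega, Kim, 18, 14), (x1, 14, Omega, Kim, 29, 18), (x3, 29, Helix, Wes, 19, 21), (x3, 6, Zephyr, Wes, 19, 21)}
σ[pid != price and price <= 18]: keep tuples satisfying pid != price and price <= 18 → {(eng, 4, Alpha, Kim, 18, 14), (p2, 33, Gamma, Kim, 18, 14), (x1, 14, Omega, Kim, 18, 14)}
σ[pname != Alpha]: keep tuples satisfying pname != Alpha → {(p2, 33, Gamma, Kim, 18, 14), (x1, 14, Omega, Kim, 18, 14)}
Projecting to pid, price (1 duplicate(s) eliminated): {(14, 18)}
Difference: {(14, 18)} with {(13, 6), (14, 18), (17, 10), (27, 34), (28, 24), (4, 10)} → {}

{}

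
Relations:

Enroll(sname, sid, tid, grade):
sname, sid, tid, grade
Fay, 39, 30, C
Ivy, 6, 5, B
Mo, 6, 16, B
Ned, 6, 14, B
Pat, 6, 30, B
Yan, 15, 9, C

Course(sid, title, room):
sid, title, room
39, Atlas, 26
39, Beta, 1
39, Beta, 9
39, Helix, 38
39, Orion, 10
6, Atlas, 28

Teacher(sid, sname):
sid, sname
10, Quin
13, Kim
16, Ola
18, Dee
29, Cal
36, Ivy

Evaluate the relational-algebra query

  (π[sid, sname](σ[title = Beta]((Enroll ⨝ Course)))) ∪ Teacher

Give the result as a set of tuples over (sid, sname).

Natural join on sid: {(Fay, 39, 30, C, Atlas, 26), (Fay, 39, 30, C, Beta, 1), (Fay, 39, 30, C, Beta, 9), (Fay, 39, 30, C, Helix, 38), (Fay, 39, 30, C, Orion, 10), (Ivy, 6, 5, B, Atlas, 28), (Mo, 6, 16, B, Atlas, 28), (Ned, 6, 14, B, Atlas, 28), (Pat, 6, 30, B, Atlas, 28)}
σ[title = Beta]: keep tuples satisfying title = Beta → {(Fay, 39, 30, C, Beta, 1), (Fay, 39, 30, C, Beta, 9)}
Keep only column(s) sid, sname (1 duplicate(s) eliminated): {(39, Fay)}
Taking the union: {(10, Quin), (13, Kim), (16, Ola), (18, Dee), (29, Cal), (36, Ivy), (39, Fay)}

{(10, Quin), (13, Kim), (16, Ola), (18, Dee), (29, Cal), (36, Ivy), (39, Fay)}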